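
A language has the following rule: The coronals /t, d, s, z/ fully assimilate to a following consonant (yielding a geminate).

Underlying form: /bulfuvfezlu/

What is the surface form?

[bulfuvfellu]

/z/ before /l/ → [l] (total assimilation)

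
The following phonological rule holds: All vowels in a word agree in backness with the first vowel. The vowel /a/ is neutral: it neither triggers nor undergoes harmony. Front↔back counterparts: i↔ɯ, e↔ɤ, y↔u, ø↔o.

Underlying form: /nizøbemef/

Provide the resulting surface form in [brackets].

no segment meets the rule's conditions; no change.

[nizøbemef]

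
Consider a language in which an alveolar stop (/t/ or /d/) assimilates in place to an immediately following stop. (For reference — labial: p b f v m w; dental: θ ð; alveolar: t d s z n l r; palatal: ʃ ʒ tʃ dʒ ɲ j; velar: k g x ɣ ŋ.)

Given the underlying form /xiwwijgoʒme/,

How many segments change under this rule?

No segment meets the rule's conditions.

0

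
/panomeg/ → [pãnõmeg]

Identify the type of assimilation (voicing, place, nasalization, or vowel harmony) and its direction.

/a/→[ã] /o/→[õ].
Each target copies a feature from the following segment, so the direction is regressive.

nasalization, regressive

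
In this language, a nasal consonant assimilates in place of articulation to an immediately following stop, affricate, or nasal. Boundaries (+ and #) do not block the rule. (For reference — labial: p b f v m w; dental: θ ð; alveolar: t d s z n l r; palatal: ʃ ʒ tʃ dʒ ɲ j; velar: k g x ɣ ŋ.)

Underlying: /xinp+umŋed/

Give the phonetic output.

/n/ before /p/ (labial) → [m]
/m/ before /ŋ/ (velar) → [ŋ]

[ximp+uŋŋed]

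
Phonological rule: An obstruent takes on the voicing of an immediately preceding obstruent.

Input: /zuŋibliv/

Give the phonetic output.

[zuŋibliv]

no segment meets the rule's conditions; no change.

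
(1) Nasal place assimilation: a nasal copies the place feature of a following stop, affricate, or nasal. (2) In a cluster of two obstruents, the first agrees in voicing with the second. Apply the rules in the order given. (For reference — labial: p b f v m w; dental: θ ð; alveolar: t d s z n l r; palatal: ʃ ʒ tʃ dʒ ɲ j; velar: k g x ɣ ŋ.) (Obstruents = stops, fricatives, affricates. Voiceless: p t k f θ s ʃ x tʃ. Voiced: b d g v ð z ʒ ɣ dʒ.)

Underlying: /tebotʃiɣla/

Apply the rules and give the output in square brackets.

Rule 1: no segment meets the rule's conditions; no change.
After rule 1: tebotʃiɣla
Rule 2: no segment meets the rule's conditions; no change.

[tebotʃiɣla]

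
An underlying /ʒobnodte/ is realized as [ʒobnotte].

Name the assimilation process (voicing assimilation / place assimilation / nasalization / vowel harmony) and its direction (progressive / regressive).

voicing assimilation, regressive

/d/→[t].
Each target copies a feature from the following segment, so the direction is regressive.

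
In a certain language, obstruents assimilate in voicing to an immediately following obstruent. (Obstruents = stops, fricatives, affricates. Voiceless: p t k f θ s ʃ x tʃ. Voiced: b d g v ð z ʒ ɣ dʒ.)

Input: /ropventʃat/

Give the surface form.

/p/ before /v/ (voiced) → [b]

[robventʃat]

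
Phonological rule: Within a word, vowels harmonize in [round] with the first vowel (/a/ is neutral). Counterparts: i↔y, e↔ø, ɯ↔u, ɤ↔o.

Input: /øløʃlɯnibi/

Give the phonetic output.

/ɯ/ harmonizes with /ø/ ([+round]) → [u]
/i/ harmonizes with /ø/ ([+round]) → [y]
/i/ harmonizes with /ø/ ([+round]) → [y]

[øløʃlunyby]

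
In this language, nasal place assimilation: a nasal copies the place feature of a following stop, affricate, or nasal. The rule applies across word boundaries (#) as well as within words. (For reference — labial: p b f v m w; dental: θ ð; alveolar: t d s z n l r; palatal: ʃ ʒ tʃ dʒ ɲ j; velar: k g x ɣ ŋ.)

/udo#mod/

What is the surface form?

[udo#mod]

no segment meets the rule's conditions; no change.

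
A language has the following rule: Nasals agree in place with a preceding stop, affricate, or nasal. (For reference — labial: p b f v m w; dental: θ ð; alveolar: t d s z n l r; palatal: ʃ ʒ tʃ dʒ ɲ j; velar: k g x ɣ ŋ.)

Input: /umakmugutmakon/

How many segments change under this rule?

/m/ after /k/ (velar) → [ŋ]
/m/ after /t/ (alveolar) → [n]
2 segments change.

2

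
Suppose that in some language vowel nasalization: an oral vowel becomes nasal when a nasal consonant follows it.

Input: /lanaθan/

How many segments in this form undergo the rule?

2

/a/ before nasal /n/ → [ã]
/a/ before nasal /n/ → [ã]
2 segments change.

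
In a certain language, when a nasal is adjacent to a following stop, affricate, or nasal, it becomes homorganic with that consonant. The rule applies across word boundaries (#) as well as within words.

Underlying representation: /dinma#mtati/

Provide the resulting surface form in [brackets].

[dimma#ntati]

/n/ before /m/ (labial) → [m]
/m/ before /t/ (alveolar) → [n]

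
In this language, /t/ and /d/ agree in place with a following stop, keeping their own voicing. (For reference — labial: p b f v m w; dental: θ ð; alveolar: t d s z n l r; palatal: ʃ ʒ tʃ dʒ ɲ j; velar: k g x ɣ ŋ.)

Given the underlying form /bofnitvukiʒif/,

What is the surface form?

no segment meets the rule's conditions; no change.

[bofnitvukiʒif]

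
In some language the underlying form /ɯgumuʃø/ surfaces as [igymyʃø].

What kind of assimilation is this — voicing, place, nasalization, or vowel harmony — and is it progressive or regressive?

/ɯ/→[i] /u/→[y] /u/→[y].
Vowels agree with the last vowel, so the harmony is regressive.

vowel harmony, regressive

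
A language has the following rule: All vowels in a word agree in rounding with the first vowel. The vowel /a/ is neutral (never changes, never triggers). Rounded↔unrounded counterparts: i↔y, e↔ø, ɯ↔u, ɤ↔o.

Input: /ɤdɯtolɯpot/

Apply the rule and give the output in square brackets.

/o/ harmonizes with /ɤ/ ([-round]) → [ɤ]
/o/ harmonizes with /ɤ/ ([-round]) → [ɤ]

[ɤdɯtɤlɯpɤt]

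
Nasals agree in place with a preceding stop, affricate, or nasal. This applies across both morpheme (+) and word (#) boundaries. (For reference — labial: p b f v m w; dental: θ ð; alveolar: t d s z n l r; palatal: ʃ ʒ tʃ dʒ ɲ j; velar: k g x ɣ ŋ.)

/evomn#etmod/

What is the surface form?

/n/ after /m/ (labial) → [m]
/m/ after /t/ (alveolar) → [n]

[evomm#etnod]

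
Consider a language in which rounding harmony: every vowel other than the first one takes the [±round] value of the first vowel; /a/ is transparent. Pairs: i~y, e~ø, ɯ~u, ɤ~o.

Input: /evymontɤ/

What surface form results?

[evimɤntɤ]

/y/ harmonizes with /e/ ([-round]) → [i]
/o/ harmonizes with /e/ ([-round]) → [ɤ]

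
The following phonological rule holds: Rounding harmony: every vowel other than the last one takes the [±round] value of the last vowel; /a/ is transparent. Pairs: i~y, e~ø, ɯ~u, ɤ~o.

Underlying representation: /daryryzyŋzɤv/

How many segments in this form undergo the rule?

/y/ harmonizes with /ɤ/ ([-round]) → [i]
/y/ harmonizes with /ɤ/ ([-round]) → [i]
/y/ harmonizes with /ɤ/ ([-round]) → [i]
3 segments change.

3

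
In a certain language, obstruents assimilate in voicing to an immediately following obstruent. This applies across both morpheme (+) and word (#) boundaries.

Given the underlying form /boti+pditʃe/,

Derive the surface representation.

/p/ before /d/ (voiced) → [b]

[boti+bditʃe]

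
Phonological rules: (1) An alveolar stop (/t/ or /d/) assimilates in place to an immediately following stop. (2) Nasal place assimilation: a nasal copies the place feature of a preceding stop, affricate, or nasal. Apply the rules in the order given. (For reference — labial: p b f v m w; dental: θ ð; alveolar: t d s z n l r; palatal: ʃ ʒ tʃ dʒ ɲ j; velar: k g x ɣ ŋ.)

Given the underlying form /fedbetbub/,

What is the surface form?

[febbepbub]

Rule 1: /d/ before /b/ (labial) → [b]
Rule 1: /t/ before /b/ (labial) → [p]
After rule 1: febbepbub
Rule 2: no segment meets the rule's conditions; no change.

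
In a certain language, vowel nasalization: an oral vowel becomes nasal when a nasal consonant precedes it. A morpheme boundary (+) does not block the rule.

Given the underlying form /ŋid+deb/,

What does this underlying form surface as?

[ŋĩd+deb]

/i/ after nasal /ŋ/ → [ĩ]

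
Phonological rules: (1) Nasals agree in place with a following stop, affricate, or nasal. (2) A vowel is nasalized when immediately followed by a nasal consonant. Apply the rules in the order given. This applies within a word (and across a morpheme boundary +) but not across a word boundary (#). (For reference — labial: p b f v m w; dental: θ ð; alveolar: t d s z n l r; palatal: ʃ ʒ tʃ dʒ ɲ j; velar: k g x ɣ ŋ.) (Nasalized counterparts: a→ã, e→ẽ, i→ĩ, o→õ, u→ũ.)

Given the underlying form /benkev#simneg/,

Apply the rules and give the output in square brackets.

[bẽŋkev#sĩnneg]

Rule 1: /n/ before /k/ (velar) → [ŋ]
Rule 1: /m/ before /n/ (alveolar) → [n]
After rule 1: beŋkev#sinneg
Rule 2: /e/ before nasal /ŋ/ → [ẽ]
Rule 2: /i/ before nasal /n/ → [ĩ]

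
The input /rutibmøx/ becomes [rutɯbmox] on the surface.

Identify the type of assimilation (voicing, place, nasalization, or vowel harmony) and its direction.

/i/→[ɯ] /ø/→[o].
Vowels agree with the first vowel, so the harmony is progressive.

vowel harmony, progressive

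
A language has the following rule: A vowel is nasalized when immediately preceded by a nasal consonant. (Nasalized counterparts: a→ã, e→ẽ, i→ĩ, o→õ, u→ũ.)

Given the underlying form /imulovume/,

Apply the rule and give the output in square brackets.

/u/ after nasal /m/ → [ũ]
/e/ after nasal /m/ → [ẽ]

[imũlovumẽ]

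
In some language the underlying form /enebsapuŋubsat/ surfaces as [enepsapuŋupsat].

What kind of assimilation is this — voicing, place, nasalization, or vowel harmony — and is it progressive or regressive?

voicing assimilation, regressive

/b/→[p] /b/→[p].
Each target copies a feature from the following segment, so the direction is regressive.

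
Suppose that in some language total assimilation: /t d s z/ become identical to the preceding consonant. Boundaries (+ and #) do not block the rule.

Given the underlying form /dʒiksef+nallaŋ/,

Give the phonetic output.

[dʒikkef+nallaŋ]

/s/ after /k/ → [k] (total assimilation)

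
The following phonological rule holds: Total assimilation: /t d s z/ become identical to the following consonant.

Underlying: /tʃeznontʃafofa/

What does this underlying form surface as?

/z/ before /n/ → [n] (total assimilation)

[tʃennontʃafofa]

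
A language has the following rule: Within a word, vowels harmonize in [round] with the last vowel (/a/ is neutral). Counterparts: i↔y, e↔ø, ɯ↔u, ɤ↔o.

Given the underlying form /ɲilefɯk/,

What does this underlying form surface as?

no segment meets the rule's conditions; no change.

[ɲilefɯk]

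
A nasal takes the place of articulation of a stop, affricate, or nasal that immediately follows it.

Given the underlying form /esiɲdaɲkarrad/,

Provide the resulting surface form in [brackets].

/ɲ/ before /d/ (alveolar) → [n]
/ɲ/ before /k/ (velar) → [ŋ]

[esindaŋkarrad]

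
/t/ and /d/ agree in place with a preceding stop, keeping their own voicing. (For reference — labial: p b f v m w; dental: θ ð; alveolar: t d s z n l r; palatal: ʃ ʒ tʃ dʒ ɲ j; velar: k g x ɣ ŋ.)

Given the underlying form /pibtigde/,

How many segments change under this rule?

2

/t/ after /b/ (labial) → [p]
/d/ after /g/ (velar) → [g]
2 segments change.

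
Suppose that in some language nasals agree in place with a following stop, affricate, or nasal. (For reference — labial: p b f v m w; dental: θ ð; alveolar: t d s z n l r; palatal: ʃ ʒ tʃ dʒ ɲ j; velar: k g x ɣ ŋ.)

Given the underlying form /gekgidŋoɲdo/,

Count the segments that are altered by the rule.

/ɲ/ before /d/ (alveolar) → [n]
1 segment changes.

1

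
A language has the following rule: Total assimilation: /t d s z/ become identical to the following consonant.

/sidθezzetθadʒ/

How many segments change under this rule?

2

/d/ before /θ/ → [θ] (total assimilation)
/t/ before /θ/ → [θ] (total assimilation)
2 segments change.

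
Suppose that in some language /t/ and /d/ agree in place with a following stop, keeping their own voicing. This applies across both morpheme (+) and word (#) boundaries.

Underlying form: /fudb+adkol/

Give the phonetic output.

/d/ before /b/ (labial) → [b]
/d/ before /k/ (velar) → [g]

[fubb+agkol]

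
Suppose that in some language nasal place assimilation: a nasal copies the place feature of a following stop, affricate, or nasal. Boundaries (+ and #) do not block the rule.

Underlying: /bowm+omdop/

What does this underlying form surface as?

[bowm+ondop]

/m/ before /d/ (alveolar) → [n]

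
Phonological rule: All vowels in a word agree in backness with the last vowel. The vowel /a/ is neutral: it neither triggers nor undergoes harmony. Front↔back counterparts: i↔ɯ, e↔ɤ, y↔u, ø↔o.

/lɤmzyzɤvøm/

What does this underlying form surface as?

/ɤ/ harmonizes with /ø/ ([-back]) → [e]
/ɤ/ harmonizes with /ø/ ([-back]) → [e]

[lemzyzevøm]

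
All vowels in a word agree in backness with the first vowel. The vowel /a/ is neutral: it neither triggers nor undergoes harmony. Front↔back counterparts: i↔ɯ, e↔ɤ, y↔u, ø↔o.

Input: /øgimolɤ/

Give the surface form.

/o/ harmonizes with /ø/ ([-back]) → [ø]
/ɤ/ harmonizes with /ø/ ([-back]) → [e]

[øgimøle]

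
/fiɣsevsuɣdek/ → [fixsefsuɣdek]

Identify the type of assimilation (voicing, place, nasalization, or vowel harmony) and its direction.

voicing assimilation, regressive

/ɣ/→[x] /v/→[f].
Each target copies a feature from the following segment, so the direction is regressive.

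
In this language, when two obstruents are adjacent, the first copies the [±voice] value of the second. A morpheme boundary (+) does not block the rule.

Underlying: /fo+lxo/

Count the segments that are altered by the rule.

0

No segment meets the rule's conditions.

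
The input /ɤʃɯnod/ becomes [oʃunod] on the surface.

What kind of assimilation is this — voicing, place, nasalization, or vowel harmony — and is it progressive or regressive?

/ɤ/→[o] /ɯ/→[u].
Vowels agree with the last vowel, so the harmony is regressive.

vowel harmony, regressive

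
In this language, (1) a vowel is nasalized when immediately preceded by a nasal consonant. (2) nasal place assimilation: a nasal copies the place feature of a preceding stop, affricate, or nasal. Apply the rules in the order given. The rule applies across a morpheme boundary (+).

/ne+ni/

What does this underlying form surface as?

[nẽ+nĩ]

Rule 1: /e/ after nasal /n/ → [ẽ]
Rule 1: /i/ after nasal /n/ → [ĩ]
After rule 1: nẽ+nĩ
Rule 2: no segment meets the rule's conditions; no change.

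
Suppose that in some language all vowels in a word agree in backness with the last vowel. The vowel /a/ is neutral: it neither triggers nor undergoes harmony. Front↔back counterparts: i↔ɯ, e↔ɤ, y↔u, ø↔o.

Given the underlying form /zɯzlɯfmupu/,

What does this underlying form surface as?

no segment meets the rule's conditions; no change.

[zɯzlɯfmupu]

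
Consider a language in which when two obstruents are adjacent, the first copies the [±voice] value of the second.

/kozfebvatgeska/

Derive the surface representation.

/z/ before /f/ (voiceless) → [s]
/t/ before /g/ (voiced) → [d]

[kosfebvadgeska]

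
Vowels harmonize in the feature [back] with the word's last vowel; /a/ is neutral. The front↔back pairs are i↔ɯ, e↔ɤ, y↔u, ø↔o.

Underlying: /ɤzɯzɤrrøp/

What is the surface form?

/ɤ/ harmonizes with /ø/ ([-back]) → [e]
/ɯ/ harmonizes with /ø/ ([-back]) → [i]
/ɤ/ harmonizes with /ø/ ([-back]) → [e]

[ezizerrøp]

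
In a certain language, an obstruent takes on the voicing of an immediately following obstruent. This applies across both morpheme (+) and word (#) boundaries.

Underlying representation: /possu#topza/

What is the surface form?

/p/ before /z/ (voiced) → [b]

[possu#tobza]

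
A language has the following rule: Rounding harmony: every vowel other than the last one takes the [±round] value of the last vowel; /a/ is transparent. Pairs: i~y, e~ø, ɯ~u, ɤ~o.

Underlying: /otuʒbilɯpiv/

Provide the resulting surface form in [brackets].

[ɤtɯʒbilɯpiv]

/o/ harmonizes with /i/ ([-round]) → [ɤ]
/u/ harmonizes with /i/ ([-round]) → [ɯ]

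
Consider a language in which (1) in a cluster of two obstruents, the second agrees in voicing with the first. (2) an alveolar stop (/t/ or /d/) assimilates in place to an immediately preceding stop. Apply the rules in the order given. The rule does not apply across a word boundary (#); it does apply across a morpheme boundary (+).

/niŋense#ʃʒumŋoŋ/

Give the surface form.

[niŋense#ʃʃumŋoŋ]

Rule 1: /ʒ/ after /ʃ/ (voiceless) → [ʃ]
After rule 1: niŋense#ʃʃumŋoŋ
Rule 2: no segment meets the rule's conditions; no change.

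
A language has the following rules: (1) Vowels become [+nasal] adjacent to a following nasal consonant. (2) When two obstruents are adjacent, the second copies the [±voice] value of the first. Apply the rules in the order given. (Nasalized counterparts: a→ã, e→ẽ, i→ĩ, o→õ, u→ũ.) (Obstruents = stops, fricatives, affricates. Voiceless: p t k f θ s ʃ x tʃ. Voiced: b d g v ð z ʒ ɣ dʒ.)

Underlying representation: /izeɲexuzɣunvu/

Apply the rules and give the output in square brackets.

Rule 1: /e/ before nasal /ɲ/ → [ẽ]
Rule 1: /u/ before nasal /n/ → [ũ]
After rule 1: izẽɲexuzɣũnvu
Rule 2: no segment meets the rule's conditions; no change.

[izẽɲexuzɣũnvu]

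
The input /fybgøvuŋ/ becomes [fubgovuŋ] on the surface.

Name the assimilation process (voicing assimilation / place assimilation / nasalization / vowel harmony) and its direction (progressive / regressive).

/y/→[u] /ø/→[o].
Vowels agree with the last vowel, so the harmony is regressive.

vowel harmony, regressive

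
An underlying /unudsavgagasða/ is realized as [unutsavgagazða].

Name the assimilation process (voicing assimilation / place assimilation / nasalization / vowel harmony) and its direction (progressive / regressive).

/d/→[t] /s/→[z].
Each target copies a feature from the following segment, so the direction is regressive.

voicing assimilation, regressive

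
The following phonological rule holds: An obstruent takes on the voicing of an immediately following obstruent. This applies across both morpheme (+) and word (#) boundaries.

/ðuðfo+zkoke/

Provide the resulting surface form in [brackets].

/ð/ before /f/ (voiceless) → [θ]
/z/ before /k/ (voiceless) → [s]

[ðuθfo+skoke]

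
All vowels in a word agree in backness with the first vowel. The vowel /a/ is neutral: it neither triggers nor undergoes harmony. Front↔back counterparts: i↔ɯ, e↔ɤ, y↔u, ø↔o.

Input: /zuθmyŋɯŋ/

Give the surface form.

/y/ harmonizes with /u/ ([+back]) → [u]

[zuθmuŋɯŋ]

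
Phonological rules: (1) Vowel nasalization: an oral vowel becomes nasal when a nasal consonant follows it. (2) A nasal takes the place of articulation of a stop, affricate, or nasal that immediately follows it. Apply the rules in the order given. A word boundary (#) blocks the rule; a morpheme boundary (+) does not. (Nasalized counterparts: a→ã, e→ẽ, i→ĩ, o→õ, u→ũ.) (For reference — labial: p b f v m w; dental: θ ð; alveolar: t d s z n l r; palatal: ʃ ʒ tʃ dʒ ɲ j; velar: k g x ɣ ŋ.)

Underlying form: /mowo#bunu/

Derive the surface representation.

[mowo#bũnu]

Rule 1: /u/ before nasal /n/ → [ũ]
After rule 1: mowo#bũnu
Rule 2: no segment meets the rule's conditions; no change.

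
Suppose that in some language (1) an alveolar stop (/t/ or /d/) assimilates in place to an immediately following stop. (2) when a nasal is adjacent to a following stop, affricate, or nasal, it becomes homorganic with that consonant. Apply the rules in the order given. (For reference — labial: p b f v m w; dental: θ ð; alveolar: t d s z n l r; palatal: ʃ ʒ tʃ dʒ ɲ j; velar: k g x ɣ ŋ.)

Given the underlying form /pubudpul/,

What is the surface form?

[pububpul]

Rule 1: /d/ before /p/ (labial) → [b]
After rule 1: pububpul
Rule 2: no segment meets the rule's conditions; no change.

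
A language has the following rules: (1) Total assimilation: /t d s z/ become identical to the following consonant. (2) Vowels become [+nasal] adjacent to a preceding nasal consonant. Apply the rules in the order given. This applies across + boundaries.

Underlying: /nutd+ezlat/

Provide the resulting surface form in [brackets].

Rule 1: /t/ before /d/ → [d] (total assimilation)
Rule 1: /z/ before /l/ → [l] (total assimilation)
After rule 1: nudd+ellat
Rule 2: /u/ after nasal /n/ → [ũ]

[nũdd+ellat]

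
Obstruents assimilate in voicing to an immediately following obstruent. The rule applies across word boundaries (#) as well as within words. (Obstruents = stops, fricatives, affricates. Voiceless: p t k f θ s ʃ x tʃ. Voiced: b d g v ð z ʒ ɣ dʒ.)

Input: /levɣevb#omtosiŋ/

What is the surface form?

no segment meets the rule's conditions; no change.

[levɣevb#omtosiŋ]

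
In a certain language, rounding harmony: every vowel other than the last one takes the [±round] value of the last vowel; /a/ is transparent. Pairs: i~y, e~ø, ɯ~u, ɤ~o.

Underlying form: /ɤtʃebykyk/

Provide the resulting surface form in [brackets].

[otʃøbykyk]

/ɤ/ harmonizes with /y/ ([+round]) → [o]
/e/ harmonizes with /y/ ([+round]) → [ø]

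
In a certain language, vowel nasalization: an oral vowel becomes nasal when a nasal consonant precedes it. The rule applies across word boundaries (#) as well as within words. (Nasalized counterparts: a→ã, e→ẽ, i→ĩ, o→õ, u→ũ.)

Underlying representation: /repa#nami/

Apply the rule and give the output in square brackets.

[repa#nãmĩ]

/a/ after nasal /n/ → [ã]
/i/ after nasal /m/ → [ĩ]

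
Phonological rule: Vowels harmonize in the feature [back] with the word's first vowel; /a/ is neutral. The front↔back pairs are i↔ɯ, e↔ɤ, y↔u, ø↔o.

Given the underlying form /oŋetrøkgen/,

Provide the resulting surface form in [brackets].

/e/ harmonizes with /o/ ([+back]) → [ɤ]
/ø/ harmonizes with /o/ ([+back]) → [o]
/e/ harmonizes with /o/ ([+back]) → [ɤ]

[oŋɤtrokgɤn]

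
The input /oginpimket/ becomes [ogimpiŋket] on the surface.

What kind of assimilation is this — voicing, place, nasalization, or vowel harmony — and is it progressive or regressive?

place assimilation, regressive

/n/→[m] /m/→[ŋ].
Each target copies a feature from the following segment, so the direction is regressive.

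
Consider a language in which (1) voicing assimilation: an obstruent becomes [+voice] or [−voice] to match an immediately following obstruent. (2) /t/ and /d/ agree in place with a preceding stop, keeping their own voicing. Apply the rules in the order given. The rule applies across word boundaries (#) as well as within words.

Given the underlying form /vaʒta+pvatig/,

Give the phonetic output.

[vaʃta+bvatig]

Rule 1: /ʒ/ before /t/ (voiceless) → [ʃ]
Rule 1: /p/ before /v/ (voiced) → [b]
After rule 1: vaʃta+bvatig
Rule 2: no segment meets the rule's conditions; no change.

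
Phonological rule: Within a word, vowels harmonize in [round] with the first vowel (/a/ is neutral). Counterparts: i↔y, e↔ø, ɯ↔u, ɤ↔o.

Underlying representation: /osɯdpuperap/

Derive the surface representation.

[osudpupørap]

/ɯ/ harmonizes with /o/ ([+round]) → [u]
/e/ harmonizes with /o/ ([+round]) → [ø]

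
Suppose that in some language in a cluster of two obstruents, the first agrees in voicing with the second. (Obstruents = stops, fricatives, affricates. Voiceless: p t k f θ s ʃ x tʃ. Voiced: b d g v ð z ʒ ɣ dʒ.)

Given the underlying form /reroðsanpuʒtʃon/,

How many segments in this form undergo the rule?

/ð/ before /s/ (voiceless) → [θ]
/ʒ/ before /tʃ/ (voiceless) → [ʃ]
2 segments change.

2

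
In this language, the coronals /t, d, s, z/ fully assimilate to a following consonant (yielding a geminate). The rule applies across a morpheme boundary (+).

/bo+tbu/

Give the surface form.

/t/ before /b/ → [b] (total assimilation)

[bo+bbu]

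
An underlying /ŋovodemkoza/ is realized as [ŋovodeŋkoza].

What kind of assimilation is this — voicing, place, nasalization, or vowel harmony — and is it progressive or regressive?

/m/→[ŋ].
Each target copies a feature from the following segment, so the direction is regressive.

place assimilation, regressive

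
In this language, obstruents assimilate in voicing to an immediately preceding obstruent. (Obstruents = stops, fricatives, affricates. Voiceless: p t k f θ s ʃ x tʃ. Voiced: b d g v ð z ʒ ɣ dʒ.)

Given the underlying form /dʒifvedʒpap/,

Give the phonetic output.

/v/ after /f/ (voiceless) → [f]
/p/ after /dʒ/ (voiced) → [b]

[dʒiffedʒbap]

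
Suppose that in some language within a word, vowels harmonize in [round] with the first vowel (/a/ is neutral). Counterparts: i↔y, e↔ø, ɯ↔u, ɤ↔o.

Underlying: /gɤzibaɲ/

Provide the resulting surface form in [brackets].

no segment meets the rule's conditions; no change.

[gɤzibaɲ]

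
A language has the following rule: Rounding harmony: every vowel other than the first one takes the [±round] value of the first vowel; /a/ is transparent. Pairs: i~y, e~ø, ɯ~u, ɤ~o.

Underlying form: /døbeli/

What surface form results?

/e/ harmonizes with /ø/ ([+round]) → [ø]
/i/ harmonizes with /ø/ ([+round]) → [y]

[døbøly]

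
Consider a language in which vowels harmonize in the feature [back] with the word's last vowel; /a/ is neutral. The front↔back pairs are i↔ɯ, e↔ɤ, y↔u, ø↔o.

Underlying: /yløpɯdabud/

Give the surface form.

/y/ harmonizes with /u/ ([+back]) → [u]
/ø/ harmonizes with /u/ ([+back]) → [o]

[ulopɯdabud]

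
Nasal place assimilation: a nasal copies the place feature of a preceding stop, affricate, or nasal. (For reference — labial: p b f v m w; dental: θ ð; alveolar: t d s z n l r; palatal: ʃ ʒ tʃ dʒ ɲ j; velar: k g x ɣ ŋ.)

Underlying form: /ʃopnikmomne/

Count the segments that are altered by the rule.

/n/ after /p/ (labial) → [m]
/m/ after /k/ (velar) → [ŋ]
/n/ after /m/ (labial) → [m]
3 segments change.

3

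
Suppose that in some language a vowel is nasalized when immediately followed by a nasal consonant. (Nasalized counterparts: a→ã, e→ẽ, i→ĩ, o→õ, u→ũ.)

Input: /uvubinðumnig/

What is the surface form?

[uvubĩnðũmnig]

/i/ before nasal /n/ → [ĩ]
/u/ before nasal /m/ → [ũ]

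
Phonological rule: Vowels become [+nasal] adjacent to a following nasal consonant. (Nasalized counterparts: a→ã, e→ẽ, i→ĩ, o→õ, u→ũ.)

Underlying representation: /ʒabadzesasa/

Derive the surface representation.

no segment meets the rule's conditions; no change.

[ʒabadzesasa]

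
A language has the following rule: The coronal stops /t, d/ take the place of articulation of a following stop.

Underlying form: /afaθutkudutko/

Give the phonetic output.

/t/ before /k/ (velar) → [k]
/t/ before /k/ (velar) → [k]

[afaθukkudukko]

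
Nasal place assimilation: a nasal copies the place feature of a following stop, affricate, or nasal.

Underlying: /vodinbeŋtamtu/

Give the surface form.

/n/ before /b/ (labial) → [m]
/ŋ/ before /t/ (alveolar) → [n]
/m/ before /t/ (alveolar) → [n]

[vodimbentantu]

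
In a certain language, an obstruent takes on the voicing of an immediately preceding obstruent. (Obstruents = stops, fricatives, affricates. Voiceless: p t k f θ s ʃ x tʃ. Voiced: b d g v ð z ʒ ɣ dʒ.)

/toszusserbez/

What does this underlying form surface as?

/z/ after /s/ (voiceless) → [s]

[tossusserbez]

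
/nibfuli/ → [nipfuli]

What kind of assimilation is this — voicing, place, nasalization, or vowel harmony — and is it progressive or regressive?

voicing assimilation, regressive

/b/→[p].
Each target copies a feature from the following segment, so the direction is regressive.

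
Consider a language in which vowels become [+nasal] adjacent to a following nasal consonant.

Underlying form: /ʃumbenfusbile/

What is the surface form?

[ʃũmbẽnfusbile]

/u/ before nasal /m/ → [ũ]
/e/ before nasal /n/ → [ẽ]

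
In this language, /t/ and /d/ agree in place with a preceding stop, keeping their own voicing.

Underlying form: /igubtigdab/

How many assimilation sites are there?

2

/t/ after /b/ (labial) → [p]
/d/ after /g/ (velar) → [g]
2 segments change.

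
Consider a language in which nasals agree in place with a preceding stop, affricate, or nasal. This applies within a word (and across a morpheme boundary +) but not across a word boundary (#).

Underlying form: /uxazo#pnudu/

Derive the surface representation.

/n/ after /p/ (labial) → [m]

[uxazo#pmudu]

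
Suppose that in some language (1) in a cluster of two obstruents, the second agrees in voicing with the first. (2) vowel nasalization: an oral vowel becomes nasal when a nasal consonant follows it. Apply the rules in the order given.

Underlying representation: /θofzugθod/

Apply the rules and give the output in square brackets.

[θofsugðod]

Rule 1: /z/ after /f/ (voiceless) → [s]
Rule 1: /θ/ after /g/ (voiced) → [ð]
After rule 1: θofsugðod
Rule 2: no segment meets the rule's conditions; no change.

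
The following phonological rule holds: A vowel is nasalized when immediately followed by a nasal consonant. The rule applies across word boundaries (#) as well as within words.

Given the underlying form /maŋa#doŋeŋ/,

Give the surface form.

[mãŋa#dõŋẽŋ]

/a/ before nasal /ŋ/ → [ã]
/o/ before nasal /ŋ/ → [õ]
/e/ before nasal /ŋ/ → [ẽ]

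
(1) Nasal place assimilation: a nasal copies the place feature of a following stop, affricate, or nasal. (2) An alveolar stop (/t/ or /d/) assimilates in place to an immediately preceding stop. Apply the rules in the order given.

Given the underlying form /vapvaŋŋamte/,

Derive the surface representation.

Rule 1: /m/ before /t/ (alveolar) → [n]
After rule 1: vapvaŋŋante
Rule 2: no segment meets the rule's conditions; no change.

[vapvaŋŋante]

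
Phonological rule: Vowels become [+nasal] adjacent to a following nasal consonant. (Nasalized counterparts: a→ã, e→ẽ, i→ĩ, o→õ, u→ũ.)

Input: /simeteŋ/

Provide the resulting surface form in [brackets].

/i/ before nasal /m/ → [ĩ]
/e/ before nasal /ŋ/ → [ẽ]

[sĩmetẽŋ]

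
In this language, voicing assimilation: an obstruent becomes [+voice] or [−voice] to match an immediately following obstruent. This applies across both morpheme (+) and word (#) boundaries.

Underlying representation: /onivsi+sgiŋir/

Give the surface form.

/v/ before /s/ (voiceless) → [f]
/s/ before /g/ (voiced) → [z]

[onifsi+zgiŋir]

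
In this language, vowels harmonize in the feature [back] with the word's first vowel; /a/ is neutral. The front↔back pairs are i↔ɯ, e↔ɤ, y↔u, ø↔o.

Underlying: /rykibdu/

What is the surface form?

[rykibdy]

/u/ harmonizes with /y/ ([-back]) → [y]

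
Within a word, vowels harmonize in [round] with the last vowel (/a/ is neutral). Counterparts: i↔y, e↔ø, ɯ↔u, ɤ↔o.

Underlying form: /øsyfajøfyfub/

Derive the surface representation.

[øsyfajøfyfub]

no segment meets the rule's conditions; no change.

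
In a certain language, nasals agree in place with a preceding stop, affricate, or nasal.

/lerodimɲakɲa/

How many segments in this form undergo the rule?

2

/ɲ/ after /m/ (labial) → [m]
/ɲ/ after /k/ (velar) → [ŋ]
2 segments change.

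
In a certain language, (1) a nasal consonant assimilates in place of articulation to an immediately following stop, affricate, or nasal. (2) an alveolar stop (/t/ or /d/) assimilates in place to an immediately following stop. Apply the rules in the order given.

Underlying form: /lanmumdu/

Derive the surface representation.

Rule 1: /n/ before /m/ (labial) → [m]
Rule 1: /m/ before /d/ (alveolar) → [n]
After rule 1: lammundu
Rule 2: no segment meets the rule's conditions; no change.

[lammundu]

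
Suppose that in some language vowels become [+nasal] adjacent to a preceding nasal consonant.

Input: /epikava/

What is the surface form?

no segment meets the rule's conditions; no change.

[epikava]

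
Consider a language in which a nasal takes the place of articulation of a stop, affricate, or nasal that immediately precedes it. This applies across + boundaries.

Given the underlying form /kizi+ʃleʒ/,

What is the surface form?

[kizi+ʃleʒ]

no segment meets the rule's conditions; no change.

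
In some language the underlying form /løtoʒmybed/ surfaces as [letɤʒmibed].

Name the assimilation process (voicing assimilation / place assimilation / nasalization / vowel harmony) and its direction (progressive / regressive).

vowel harmony, regressive

/ø/→[e] /o/→[ɤ] /y/→[i].
Vowels agree with the last vowel, so the harmony is regressive.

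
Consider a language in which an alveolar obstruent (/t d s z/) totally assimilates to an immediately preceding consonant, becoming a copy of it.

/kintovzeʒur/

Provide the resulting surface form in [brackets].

[kinnovveʒur]

/t/ after /n/ → [n] (total assimilation)
/z/ after /v/ → [v] (total assimilation)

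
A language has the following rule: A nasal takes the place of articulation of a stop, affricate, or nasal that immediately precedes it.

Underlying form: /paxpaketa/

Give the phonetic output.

[paxpaketa]

no segment meets the rule's conditions; no change.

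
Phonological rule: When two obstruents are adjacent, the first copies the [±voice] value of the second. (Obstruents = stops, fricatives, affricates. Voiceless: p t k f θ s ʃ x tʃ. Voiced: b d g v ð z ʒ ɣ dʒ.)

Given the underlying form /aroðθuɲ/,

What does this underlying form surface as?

/ð/ before /θ/ (voiceless) → [θ]

[aroθθuɲ]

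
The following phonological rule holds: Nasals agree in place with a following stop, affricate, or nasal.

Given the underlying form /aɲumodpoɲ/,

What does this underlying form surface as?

[aɲumodpoɲ]

no segment meets the rule's conditions; no change.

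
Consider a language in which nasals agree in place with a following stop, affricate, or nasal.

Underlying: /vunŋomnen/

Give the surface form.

[vuŋŋonnen]

/n/ before /ŋ/ (velar) → [ŋ]
/m/ before /n/ (alveolar) → [n]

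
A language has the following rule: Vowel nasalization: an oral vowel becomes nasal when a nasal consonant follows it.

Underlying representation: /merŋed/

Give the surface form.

no segment meets the rule's conditions; no change.

[merŋed]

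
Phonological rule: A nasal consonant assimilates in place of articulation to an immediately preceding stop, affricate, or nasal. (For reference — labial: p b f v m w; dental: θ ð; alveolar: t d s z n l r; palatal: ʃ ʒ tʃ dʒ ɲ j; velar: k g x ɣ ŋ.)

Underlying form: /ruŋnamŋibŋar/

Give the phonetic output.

[ruŋŋammibmar]

/n/ after /ŋ/ (velar) → [ŋ]
/ŋ/ after /m/ (labial) → [m]
/ŋ/ after /b/ (labial) → [m]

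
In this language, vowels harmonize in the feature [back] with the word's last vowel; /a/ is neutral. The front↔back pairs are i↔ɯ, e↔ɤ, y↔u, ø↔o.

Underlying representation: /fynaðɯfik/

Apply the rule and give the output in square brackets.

[fynaðifik]

/ɯ/ harmonizes with /i/ ([-back]) → [i]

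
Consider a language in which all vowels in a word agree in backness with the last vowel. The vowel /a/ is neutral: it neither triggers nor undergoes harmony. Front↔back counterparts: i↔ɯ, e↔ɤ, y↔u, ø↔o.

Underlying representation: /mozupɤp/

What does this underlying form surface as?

no segment meets the rule's conditions; no change.

[mozupɤp]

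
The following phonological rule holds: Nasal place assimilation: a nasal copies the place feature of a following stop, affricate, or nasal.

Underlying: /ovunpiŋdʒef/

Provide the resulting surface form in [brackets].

/n/ before /p/ (labial) → [m]
/ŋ/ before /dʒ/ (palatal) → [ɲ]

[ovumpiɲdʒef]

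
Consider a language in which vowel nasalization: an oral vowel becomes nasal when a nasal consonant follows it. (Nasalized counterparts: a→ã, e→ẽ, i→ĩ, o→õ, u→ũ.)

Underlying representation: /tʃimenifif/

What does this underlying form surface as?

[tʃĩmẽnifif]

/i/ before nasal /m/ → [ĩ]
/e/ before nasal /n/ → [ẽ]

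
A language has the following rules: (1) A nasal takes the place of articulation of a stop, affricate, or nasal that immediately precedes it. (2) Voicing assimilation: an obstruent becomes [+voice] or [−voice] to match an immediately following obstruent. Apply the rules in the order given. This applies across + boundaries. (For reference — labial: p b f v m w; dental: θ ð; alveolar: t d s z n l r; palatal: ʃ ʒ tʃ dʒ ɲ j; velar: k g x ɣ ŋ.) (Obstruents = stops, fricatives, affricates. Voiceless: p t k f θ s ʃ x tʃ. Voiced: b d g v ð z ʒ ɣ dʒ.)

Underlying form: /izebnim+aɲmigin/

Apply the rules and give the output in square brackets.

Rule 1: /n/ after /b/ (labial) → [m]
Rule 1: /m/ after /ɲ/ (palatal) → [ɲ]
After rule 1: izebmim+aɲɲigin
Rule 2: no segment meets the rule's conditions; no change.

[izebmim+aɲɲigin]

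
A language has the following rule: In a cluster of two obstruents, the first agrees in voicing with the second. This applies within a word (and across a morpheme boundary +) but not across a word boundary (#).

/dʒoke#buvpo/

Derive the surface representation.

[dʒoke#bufpo]

/v/ before /p/ (voiceless) → [f]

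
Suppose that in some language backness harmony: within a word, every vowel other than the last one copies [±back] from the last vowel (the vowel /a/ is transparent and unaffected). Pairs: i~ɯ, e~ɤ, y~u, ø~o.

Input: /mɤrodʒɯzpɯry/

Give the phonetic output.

[merødʒizpiry]

/ɤ/ harmonizes with /y/ ([-back]) → [e]
/o/ harmonizes with /y/ ([-back]) → [ø]
/ɯ/ harmonizes with /y/ ([-back]) → [i]
/ɯ/ harmonizes with /y/ ([-back]) → [i]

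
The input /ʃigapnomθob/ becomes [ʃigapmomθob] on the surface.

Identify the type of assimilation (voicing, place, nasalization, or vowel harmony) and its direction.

/n/→[m].
Each target copies a feature from the preceding segment, so the direction is progressive.

place assimilation, progressive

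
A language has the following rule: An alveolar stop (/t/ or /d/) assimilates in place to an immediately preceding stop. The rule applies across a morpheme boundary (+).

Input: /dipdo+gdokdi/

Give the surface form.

/d/ after /p/ (labial) → [b]
/d/ after /g/ (velar) → [g]
/d/ after /k/ (velar) → [g]

[dipbo+ggokgi]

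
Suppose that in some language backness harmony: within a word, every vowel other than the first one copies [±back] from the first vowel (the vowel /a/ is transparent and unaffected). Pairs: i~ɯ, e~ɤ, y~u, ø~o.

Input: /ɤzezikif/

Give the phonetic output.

/e/ harmonizes with /ɤ/ ([+back]) → [ɤ]
/i/ harmonizes with /ɤ/ ([+back]) → [ɯ]
/i/ harmonizes with /ɤ/ ([+back]) → [ɯ]

[ɤzɤzɯkɯf]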